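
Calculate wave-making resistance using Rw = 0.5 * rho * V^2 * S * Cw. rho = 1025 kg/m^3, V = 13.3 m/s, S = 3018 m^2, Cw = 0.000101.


Formula: Rw = 0.5 * rho * V^2 * S * Cw
Step 1 — V^2 = 13.3^2 = 176.89
Step 2 — 0.5 * rho * V^2 = 0.5 * 1025 * 176.89 = 90656.125
Step 3 — Rw = 90656.125 * 3018 * 0.000101 ≈ 27634 N (5 s.f.)

27634 N


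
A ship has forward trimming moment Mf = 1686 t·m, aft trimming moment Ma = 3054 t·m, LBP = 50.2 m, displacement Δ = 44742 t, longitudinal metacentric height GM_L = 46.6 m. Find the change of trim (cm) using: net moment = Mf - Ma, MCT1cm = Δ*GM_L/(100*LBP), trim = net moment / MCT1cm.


Formula: net trimming moment = Mf - Ma; MCT1cm = Δ*GM_L/(100*LBP); trim = net moment / MCT1cm
Step 1 — net trimming moment = 1686 - 3054 = -1368 t·m
Step 2 — MCT1cm = 44742 * 46.6 / (100 * 50.2) = 415.3341 t·m/cm
Step 3 — trim = -1368 / 415.3341 ≈ -3.2937 cm (5 s.f.)

-3.2937 cm


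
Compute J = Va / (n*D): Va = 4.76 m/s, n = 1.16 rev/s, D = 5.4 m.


Formula: J = Va / (n * D)
Step 1 — n * D = 1.16 * 5.4 = 6.264
Step 2 — J = 4.76 / 6.264 ≈ 0.75990 (5 s.f.)

0.75990


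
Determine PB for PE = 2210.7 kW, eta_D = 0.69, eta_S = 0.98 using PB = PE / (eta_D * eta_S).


Formula: PB = PE / (eta_D * eta_S)
Step 1 — combined efficiency = eta_D * eta_S = 0.69 * 0.98 = 0.6762
Step 2 — PB = 2210.7 / 0.6762 ≈ 3269.3 kW (5 s.f.)

3269.3 kW


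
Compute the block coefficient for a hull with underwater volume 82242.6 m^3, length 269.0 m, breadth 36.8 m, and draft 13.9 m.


Formula: Cb = V / (L * B * T)
Step 1 — L * B * T = 269.0 * 36.8 * 13.9 = 137598.88 m^3
Step 2 — Cb = 82242.6 / 137598.88 ≈ 0.59770 (5 s.f.)

0.59770


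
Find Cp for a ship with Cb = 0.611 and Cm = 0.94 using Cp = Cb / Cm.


Formula: Cp = Cb / Cm
Substituting: Cp = 0.611 / 0.94
Result: Cp ≈ 0.65000 (5 s.f.)

0.65000


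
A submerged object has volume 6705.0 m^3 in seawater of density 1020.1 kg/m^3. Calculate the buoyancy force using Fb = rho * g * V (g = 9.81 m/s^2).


Formula: Fb = rho * g * V
Substituting: Fb = 1020.1 * 9.81 * 6705.0
Intermediate: 1020.1 * 9.81 = 10007.181
Result: Fb = 10007.181 * 6705.0 ≈ 67098000 N (5 s.f.)

67098000 N


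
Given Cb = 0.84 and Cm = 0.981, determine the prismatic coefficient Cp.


Formula: Cp = Cb / Cm
Substituting: Cp = 0.84 / 0.981
Result: Cp ≈ 0.85627 (5 s.f.)

0.85627


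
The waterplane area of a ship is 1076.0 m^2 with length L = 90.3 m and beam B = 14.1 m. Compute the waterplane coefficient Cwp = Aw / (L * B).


Formula: Cwp = Aw / (L * B)
Step 1 — L * B = 90.3 * 14.1 = 1273.23 m^2
Step 2 — Cwp = 1076.0 / 1273.23 ≈ 0.84509 (5 s.f.)

0.84509


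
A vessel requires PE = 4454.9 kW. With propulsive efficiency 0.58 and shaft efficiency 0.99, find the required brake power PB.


Formula: PB = PE / (eta_D * eta_S)
Step 1 — combined efficiency = eta_D * eta_S = 0.58 * 0.99 = 0.5742
Step 2 — PB = 4454.9 / 0.5742 ≈ 7758.4 kW (5 s.f.)

7758.4 kW


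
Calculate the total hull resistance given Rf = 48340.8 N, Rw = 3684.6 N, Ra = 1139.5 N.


Formula: Rt = Rf + Rw + Ra
Substituting: Rt = 48340.8 + 3684.6 + 1139.5
Result: Rt = 53164.9 N

53164.9 N


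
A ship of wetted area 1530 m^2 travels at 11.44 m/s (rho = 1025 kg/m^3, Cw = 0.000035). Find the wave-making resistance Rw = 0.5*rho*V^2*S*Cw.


Formula: Rw = 0.5 * rho * V^2 * S * Cw
Step 1 — V^2 = 11.44^2 = 130.8736
Step 2 — 0.5 * rho * V^2 = 0.5 * 1025 * 130.8736 = 67072.72
Step 3 — Rw = 67072.72 * 1530 * 0.000035 ≈ 3591.7 N (5 s.f.)

3591.7 N


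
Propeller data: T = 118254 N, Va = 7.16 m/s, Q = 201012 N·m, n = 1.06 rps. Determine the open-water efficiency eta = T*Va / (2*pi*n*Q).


Formula: eta = T * Va / (2 * pi * n * Q)
Step 1 — numerator = T * Va = 118254 * 7.16 = 846698.64
Step 2 — 2 * pi * n = 2 * pi * 1.06 = 6.660176
Step 3 — denominator = 6.660176 * 201012 = 1338775.3
Step 4 — eta = 846698.64 / 1338775.3 ≈ 0.63244 (5 s.f.)

0.63244


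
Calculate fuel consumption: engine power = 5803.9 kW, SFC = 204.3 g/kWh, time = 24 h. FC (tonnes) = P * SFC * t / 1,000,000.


Formula: FC (tonnes) = P * SFC * t / 1,000,000
Step 1 — P * SFC * t = 5803.9 * 204.3 * 24 = 28457682.48 g
Step 2 — FC (tonnes) = 28457682.48 / 1,000,000 ≈ 28.458 tonnes (5 s.f.)

28.458 tonnes


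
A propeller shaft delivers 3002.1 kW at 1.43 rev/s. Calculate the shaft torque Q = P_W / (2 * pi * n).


Formula: Q = P_W / (2 * pi * n)
Step 1 — P_W = 3002.1 kW * 1000 = 3002100.0 W
Step 2 — 2 * pi * n = 2 * pi * 1.43 = 8.984955
Step 3 — Q = 3002100.0 / 8.984955 ≈ 334130 N·m (5 s.f.)

334130 N·m


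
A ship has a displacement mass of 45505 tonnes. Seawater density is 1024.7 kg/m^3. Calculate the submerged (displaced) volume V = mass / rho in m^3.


Formula: V = mass / rho
Step 1 — convert tonnes to kg: 45505 t * 1000 = 45505000 kg
Step 2 — V = 45505000 / 1024.7 ≈ 44408 m^3 (5 s.f.)

44408 m^3


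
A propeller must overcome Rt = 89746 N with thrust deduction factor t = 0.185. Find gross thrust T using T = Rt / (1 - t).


Formula: T = Rt / (1 - t)
Step 1 — (1 - t) = 1 - 0.185 = 0.815
Step 2 — T = 89746 / 0.815 ≈ 110120 N (5 s.f.)

110120 N


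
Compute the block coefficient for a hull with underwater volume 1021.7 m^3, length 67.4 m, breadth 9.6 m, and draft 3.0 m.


Formula: Cb = V / (L * B * T)
Step 1 — L * B * T = 67.4 * 9.6 * 3.0 = 1941.12 m^3
Step 2 — Cb = 1021.7 / 1941.12 ≈ 0.52635 (5 s.f.)

0.52635


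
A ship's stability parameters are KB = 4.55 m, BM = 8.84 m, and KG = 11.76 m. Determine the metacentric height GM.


Formula: GM = KB + BM - KG
Step 1 — KM = KB + BM = 4.55 + 8.84 = 13.39 m
Step 2 — GM = KM - KG = 13.39 - 11.76 = 1.63 m

1.63 m


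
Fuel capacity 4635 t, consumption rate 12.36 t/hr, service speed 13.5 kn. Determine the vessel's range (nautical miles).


Formula: endurance = fuel / rate; range = endurance * speed
Step 1 — endurance = 4635 / 12.36 = 375.0 hours
Step 2 — range = 375.0 * 13.5 ≈ 5062.5 nautical miles (5 s.f.)

5062.5 NM


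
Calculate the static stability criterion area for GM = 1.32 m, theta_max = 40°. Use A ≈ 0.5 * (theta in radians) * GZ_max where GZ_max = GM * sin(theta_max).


Formula: GZ_max = GM * sin(theta); Area = 0.5 * theta_rad * GZ_max
Step 1 — GZ_max = 1.32 * sin(40°) = 1.32 * 0.642788 = 0.84848 m
Step 2 — theta_rad = 40 * pi/180 = 0.698132 rad
Step 3 — Area = 0.5 * 0.698132 * 0.84848 ≈ 0.29618 m·rad (5 s.f.)

0.29618 m·rad


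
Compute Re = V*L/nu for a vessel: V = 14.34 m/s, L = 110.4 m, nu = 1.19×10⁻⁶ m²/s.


Formula: Re = V * L / nu
Step 1 — V * L = 14.34 * 110.4 = 1583.136 m^2/s
Step 2 — Re = 1583.136 / 1.19e-6 = 1.33e+09

1.33e+09


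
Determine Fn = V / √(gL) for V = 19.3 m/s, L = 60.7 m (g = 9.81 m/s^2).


Formula: Fn = V / sqrt(g * L)
Step 1 — g * L = 9.81 * 60.7 = 595.467
Step 2 — sqrt(g * L) = sqrt(595.467) = 24.402193
Step 3 — Fn = 19.3 / 24.402193 ≈ 0.79091 (5 s.f.)

0.79091


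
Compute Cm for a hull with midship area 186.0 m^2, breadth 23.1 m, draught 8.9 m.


Formula: Cm = Am / (B * T)
Step 1 — B * T = 23.1 * 8.9 = 205.59 m^2
Step 2 — Cm = 186.0 / 205.59 ≈ 0.90471 (5 s.f.)

0.90471


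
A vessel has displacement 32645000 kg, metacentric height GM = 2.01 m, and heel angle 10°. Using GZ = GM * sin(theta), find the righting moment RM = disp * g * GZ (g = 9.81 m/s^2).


Formula: GZ = GM * sin(theta); RM = disp * g * GZ
Step 1 — GZ = 2.01 * sin(10°) = 2.01 * 0.173648 = 0.349032 m
Step 2 — RM = 32645000 * 9.81 * 0.349032 ≈ 111780000 N·m (5 s.f.)

111780000 N·m


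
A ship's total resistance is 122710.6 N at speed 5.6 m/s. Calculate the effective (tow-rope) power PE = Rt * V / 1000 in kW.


Formula: PE = Rt * V / 1000 (kW)
Step 1 — PE (W) = 122710.6 * 5.6 = 687179.36 W
Step 2 — PE (kW) = 687179.36 / 1000 ≈ 687.18 kW (5 s.f.)

687.18 kW


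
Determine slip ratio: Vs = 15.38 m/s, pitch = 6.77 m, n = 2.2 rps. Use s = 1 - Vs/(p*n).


Formula: s = 1 - Vs / (p * n)
Step 1 — p * n = 6.77 * 2.2 = 14.894
Step 2 — Vs / (p*n) = 15.38 / 14.894 = 1.032631 (6 d.p.)
Step 3 — s = 1 - 1.032631 = -0.032631

-0.032631


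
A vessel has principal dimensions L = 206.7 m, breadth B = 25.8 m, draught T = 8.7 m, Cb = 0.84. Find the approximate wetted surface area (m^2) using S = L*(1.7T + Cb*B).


Formula: S = 1.7*L*T + V/T with V = Cb*L*B*T, i.e. S = L * (1.7*T + Cb*B)
Step 1 — 1.7*T = 1.7 * 8.7 = 14.79 m
Step 2 — Cb*B = 0.84 * 25.8 = 21.672 m
Step 3 — 1.7*T + Cb*B = 14.79 + 21.672 = 36.462 m
Step 4 — S = 206.7 * 36.462 ≈ 7536.7 m^2 (5 s.f.)

7536.7 m^2


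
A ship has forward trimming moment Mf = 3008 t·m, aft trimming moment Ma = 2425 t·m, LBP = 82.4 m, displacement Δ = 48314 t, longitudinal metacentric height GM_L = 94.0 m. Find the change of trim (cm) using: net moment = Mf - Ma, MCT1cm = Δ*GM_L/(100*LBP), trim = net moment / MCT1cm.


Formula: net trimming moment = Mf - Ma; MCT1cm = Δ*GM_L/(100*LBP); trim = net moment / MCT1cm
Step 1 — net trimming moment = 3008 - 2425 = 583 t·m
Step 2 — MCT1cm = 48314 * 94.0 / (100 * 82.4) = 551.1549 t·m/cm
Step 3 — trim = 583 / 551.1549 ≈ 1.0578 cm (5 s.f.)

1.0578 cm


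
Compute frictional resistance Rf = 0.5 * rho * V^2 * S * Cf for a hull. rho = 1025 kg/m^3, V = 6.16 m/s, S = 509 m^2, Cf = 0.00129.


Formula: Rf = 0.5 * rho * V^2 * S * Cf
Step 1 — V^2 = 6.16^2 = 37.9456
Step 2 — 0.5 * rho * V^2 = 0.5 * 1025 * 37.9456 = 19447.12
Step 3 — Rf = 19447.12 * 509 * 0.00129 ≈ 12769 N (5 s.f.)

12769 N


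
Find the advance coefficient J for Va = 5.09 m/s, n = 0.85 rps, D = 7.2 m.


Formula: J = Va / (n * D)
Step 1 — n * D = 0.85 * 7.2 = 6.12
Step 2 — J = 5.09 / 6.12 ≈ 0.83170 (5 s.f.)

0.83170


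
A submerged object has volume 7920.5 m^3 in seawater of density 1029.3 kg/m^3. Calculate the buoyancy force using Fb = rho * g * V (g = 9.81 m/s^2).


Formula: Fb = rho * g * V
Substituting: Fb = 1029.3 * 9.81 * 7920.5
Intermediate: 1029.3 * 9.81 = 10097.433
Result: Fb = 10097.433 * 7920.5 ≈ 79977000 N (5 s.f.)

79977000 N


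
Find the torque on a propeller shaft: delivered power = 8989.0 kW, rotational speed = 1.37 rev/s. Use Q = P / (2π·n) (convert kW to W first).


Formula: Q = P_W / (2 * pi * n)
Step 1 — P_W = 8989.0 kW * 1000 = 8989000.0 W
Step 2 — 2 * pi * n = 2 * pi * 1.37 = 8.607964
Step 3 — Q = 8989000.0 / 8.607964 ≈ 1044300 N·m (5 s.f.)

1044300 N·m


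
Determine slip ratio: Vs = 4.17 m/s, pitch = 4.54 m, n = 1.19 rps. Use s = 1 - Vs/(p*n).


Formula: s = 1 - Vs / (p * n)
Step 1 — p * n = 4.54 * 1.19 = 5.4026
Step 2 — Vs / (p*n) = 4.17 / 5.4026 = 0.771851 (6 d.p.)
Step 3 — s = 1 - 0.771851 = 0.228149

0.228149


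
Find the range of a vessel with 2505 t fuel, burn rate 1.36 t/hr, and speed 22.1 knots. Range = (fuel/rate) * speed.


Formula: endurance = fuel / rate; range = endurance * speed
Step 1 — endurance = 2505 / 1.36 = 1841.9118 hours
Step 2 — range = 1841.9118 * 22.1 ≈ 40706 nautical miles (5 s.f.)

40706 NM


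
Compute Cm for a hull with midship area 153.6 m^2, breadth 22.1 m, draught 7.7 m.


Formula: Cm = Am / (B * T)
Step 1 — B * T = 22.1 * 7.7 = 170.17 m^2
Step 2 — Cm = 153.6 / 170.17 ≈ 0.90263 (5 s.f.)

0.90263


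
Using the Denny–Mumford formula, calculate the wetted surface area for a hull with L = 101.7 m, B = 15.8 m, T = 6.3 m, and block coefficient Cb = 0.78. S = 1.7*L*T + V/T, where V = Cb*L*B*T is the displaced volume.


Formula: S = 1.7*L*T + V/T with V = Cb*L*B*T, i.e. S = L * (1.7*T + Cb*B)
Step 1 — 1.7*T = 1.7 * 6.3 = 10.71 m
Step 2 — Cb*B = 0.78 * 15.8 = 12.324 m
Step 3 — 1.7*T + Cb*B = 10.71 + 12.324 = 23.034 m
Step 4 — S = 101.7 * 23.034 ≈ 2342.6 m^2 (5 s.f.)

2342.6 m^2


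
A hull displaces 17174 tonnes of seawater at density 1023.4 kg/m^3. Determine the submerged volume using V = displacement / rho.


Formula: V = mass / rho
Step 1 — convert tonnes to kg: 17174 t * 1000 = 17174000 kg
Step 2 — V = 17174000 / 1023.4 ≈ 16781 m^3 (5 s.f.)

16781 m^3


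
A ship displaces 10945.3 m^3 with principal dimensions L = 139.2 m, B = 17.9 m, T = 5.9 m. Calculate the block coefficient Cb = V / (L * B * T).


Formula: Cb = V / (L * B * T)
Step 1 — L * B * T = 139.2 * 17.9 * 5.9 = 14700.912 m^3
Step 2 — Cb = 10945.3 / 14700.912 ≈ 0.74453 (5 s.f.)

0.74453


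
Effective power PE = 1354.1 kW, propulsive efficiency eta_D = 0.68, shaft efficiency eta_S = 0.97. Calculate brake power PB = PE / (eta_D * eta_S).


Formula: PB = PE / (eta_D * eta_S)
Step 1 — combined efficiency = eta_D * eta_S = 0.68 * 0.97 = 0.6596
Step 2 — PB = 1354.1 / 0.6596 ≈ 2052.9 kW (5 s.f.)

2052.9 kW


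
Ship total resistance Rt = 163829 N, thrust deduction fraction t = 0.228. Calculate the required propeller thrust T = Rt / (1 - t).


Formula: T = Rt / (1 - t)
Step 1 — (1 - t) = 1 - 0.228 = 0.772
Step 2 — T = 163829 / 0.772 ≈ 212210 N (5 s.f.)

212210 N


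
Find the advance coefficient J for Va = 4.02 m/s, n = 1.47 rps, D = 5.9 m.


Formula: J = Va / (n * D)
Step 1 — n * D = 1.47 * 5.9 = 8.673
Step 2 — J = 4.02 / 8.673 ≈ 0.46351 (5 s.f.)

0.46351


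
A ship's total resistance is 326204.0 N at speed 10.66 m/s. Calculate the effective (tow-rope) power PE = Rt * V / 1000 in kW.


Formula: PE = Rt * V / 1000 (kW)
Step 1 — PE (W) = 326204.0 * 10.66 = 3477334.64 W
Step 2 — PE (kW) = 3477334.64 / 1000 ≈ 3477.3 kW (5 s.f.)

3477.3 kW


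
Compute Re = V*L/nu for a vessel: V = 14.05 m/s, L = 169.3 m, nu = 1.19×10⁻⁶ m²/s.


Formula: Re = V * L / nu
Step 1 — V * L = 14.05 * 169.3 = 2378.665 m^2/s
Step 2 — Re = 2378.665 / 1.19e-6 = 2.00e+09

2.00e+09


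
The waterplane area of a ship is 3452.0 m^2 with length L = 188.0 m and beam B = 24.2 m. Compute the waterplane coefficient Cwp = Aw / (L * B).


Formula: Cwp = Aw / (L * B)
Step 1 — L * B = 188.0 * 24.2 = 4549.6 m^2
Step 2 — Cwp = 3452.0 / 4549.6 ≈ 0.75875 (5 s.f.)

0.75875


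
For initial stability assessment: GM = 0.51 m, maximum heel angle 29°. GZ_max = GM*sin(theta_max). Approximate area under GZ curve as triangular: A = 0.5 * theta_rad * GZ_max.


Formula: GZ_max = GM * sin(theta); Area = 0.5 * theta_rad * GZ_max
Step 1 — GZ_max = 0.51 * sin(29°) = 0.51 * 0.48481 = 0.247253 m
Step 2 — theta_rad = 29 * pi/180 = 0.506145 rad
Step 3 — Area = 0.5 * 0.506145 * 0.247253 ≈ 0.062573 m·rad (5 s.f.)

0.062573 m·rad


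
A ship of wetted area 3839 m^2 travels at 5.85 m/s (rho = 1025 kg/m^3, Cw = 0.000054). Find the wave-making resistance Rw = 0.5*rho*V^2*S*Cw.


Formula: Rw = 0.5 * rho * V^2 * S * Cw
Step 1 — V^2 = 5.85^2 = 34.2225
Step 2 — 0.5 * rho * V^2 = 0.5 * 1025 * 34.2225 = 17539.03125
Step 3 — Rw = 17539.03125 * 3839 * 0.000054 ≈ 3635.9 N (5 s.f.)

3635.9 N


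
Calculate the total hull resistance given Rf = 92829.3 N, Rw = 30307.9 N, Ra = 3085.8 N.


Formula: Rt = Rf + Rw + Ra
Substituting: Rt = 92829.3 + 30307.9 + 3085.8
Result: Rt = 126223.0 N

126223.0 N


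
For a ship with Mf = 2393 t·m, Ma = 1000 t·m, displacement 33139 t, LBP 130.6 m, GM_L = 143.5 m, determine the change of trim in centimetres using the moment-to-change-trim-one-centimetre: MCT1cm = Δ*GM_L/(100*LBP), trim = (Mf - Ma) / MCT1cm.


Formula: net trimming moment = Mf - Ma; MCT1cm = Δ*GM_L/(100*LBP); trim = net moment / MCT1cm
Step 1 — net trimming moment = 2393 - 1000 = 1393 t·m
Step 2 — MCT1cm = 33139 * 143.5 / (100 * 130.6) = 364.123 t·m/cm
Step 3 — trim = 1393 / 364.123 ≈ 3.8256 cm (5 s.f.)

3.8256 cm


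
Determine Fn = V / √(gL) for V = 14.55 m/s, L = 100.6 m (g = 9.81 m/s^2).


Formula: Fn = V / sqrt(g * L)
Step 1 — g * L = 9.81 * 100.6 = 986.886
Step 2 — sqrt(g * L) = sqrt(986.886) = 31.414742
Step 3 — Fn = 14.55 / 31.414742 ≈ 0.46316 (5 s.f.)

0.46316


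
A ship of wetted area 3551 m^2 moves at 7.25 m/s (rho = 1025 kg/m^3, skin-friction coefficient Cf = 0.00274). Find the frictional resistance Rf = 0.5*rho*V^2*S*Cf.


Formula: Rf = 0.5 * rho * V^2 * S * Cf
Step 1 — V^2 = 7.25^2 = 52.5625
Step 2 — 0.5 * rho * V^2 = 0.5 * 1025 * 52.5625 = 26938.28125
Step 3 — Rf = 26938.28125 * 3551 * 0.00274 ≈ 262100 N (5 s.f.)

262100 N


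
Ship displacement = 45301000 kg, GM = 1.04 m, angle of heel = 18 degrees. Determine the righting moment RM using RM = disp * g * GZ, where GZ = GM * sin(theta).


Formula: GZ = GM * sin(theta); RM = disp * g * GZ
Step 1 — GZ = 1.04 * sin(18°) = 1.04 * 0.309017 = 0.321378 m
Step 2 — RM = 45301000 * 9.81 * 0.321378 ≈ 142820000 N·m (5 s.f.)

142820000 N·m


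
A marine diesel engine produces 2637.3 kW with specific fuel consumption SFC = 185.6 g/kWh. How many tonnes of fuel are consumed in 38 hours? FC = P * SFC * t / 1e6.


Formula: FC (tonnes) = P * SFC * t / 1,000,000
Step 1 — P * SFC * t = 2637.3 * 185.6 * 38 = 18600349.44 g
Step 2 — FC (tonnes) = 18600349.44 / 1,000,000 ≈ 18.600 tonnes (5 s.f.)

18.600 tonnes


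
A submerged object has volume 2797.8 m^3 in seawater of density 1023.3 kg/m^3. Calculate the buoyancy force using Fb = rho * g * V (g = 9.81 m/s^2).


Formula: Fb = rho * g * V
Substituting: Fb = 1023.3 * 9.81 * 2797.8
Intermediate: 1023.3 * 9.81 = 10038.573
Result: Fb = 10038.573 * 2797.8 ≈ 28086000 N (5 s.f.)

28086000 N


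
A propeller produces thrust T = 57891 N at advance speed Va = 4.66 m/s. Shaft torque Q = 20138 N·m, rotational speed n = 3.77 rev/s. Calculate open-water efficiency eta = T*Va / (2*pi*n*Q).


Formula: eta = T * Va / (2 * pi * n * Q)
Step 1 — numerator = T * Va = 57891 * 4.66 = 269772.06
Step 2 — 2 * pi * n = 2 * pi * 3.77 = 23.687609
Step 3 — denominator = 23.687609 * 20138 = 477021.07
Step 4 — eta = 269772.06 / 477021.07 ≈ 0.56553 (5 s.f.)

0.56553


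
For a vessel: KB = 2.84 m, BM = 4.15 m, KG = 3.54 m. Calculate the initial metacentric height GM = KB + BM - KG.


Formula: GM = KB + BM - KG
Step 1 — KM = KB + BM = 2.84 + 4.15 = 6.99 m
Step 2 — GM = KM - KG = 6.99 - 3.54 = 3.45 m

3.45 m


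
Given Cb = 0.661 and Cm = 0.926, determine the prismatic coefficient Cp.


Formula: Cp = Cb / Cm
Substituting: Cp = 0.661 / 0.926
Result: Cp ≈ 0.71382 (5 s.f.)

0.71382


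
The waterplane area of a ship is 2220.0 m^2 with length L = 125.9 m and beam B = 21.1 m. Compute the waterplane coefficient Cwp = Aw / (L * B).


Formula: Cwp = Aw / (L * B)
Step 1 — L * B = 125.9 * 21.1 = 2656.49 m^2
Step 2 — Cwp = 2220.0 / 2656.49 ≈ 0.83569 (5 s.f.)

0.83569


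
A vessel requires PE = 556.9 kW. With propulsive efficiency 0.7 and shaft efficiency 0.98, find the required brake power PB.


Formula: PB = PE / (eta_D * eta_S)
Step 1 — combined efficiency = eta_D * eta_S = 0.7 * 0.98 = 0.686
Step 2 — PB = 556.9 / 0.686 ≈ 811.81 kW (5 s.f.)

811.81 kW


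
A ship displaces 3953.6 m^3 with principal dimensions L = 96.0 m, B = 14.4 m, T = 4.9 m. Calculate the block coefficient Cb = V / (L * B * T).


Formula: Cb = V / (L * B * T)
Step 1 — L * B * T = 96.0 * 14.4 * 4.9 = 6773.76 m^3
Step 2 — Cb = 3953.6 / 6773.76 ≈ 0.58366 (5 s.f.)

0.58366


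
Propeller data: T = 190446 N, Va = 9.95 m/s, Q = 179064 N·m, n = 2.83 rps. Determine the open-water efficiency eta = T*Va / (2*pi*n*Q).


Formula: eta = T * Va / (2 * pi * n * Q)
Step 1 — numerator = T * Va = 190446 * 9.95 = 1894937.7
Step 2 — 2 * pi * n = 2 * pi * 2.83 = 17.781414
Step 3 — denominator = 17.781414 * 179064 = 3184011.12
Step 4 — eta = 1894937.7 / 3184011.12 ≈ 0.59514 (5 s.f.)

0.59514


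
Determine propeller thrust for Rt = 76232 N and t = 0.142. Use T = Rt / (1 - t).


Formula: T = Rt / (1 - t)
Step 1 — (1 - t) = 1 - 0.142 = 0.858
Step 2 — T = 76232 / 0.858 ≈ 88848 N (5 s.f.)

88848 N


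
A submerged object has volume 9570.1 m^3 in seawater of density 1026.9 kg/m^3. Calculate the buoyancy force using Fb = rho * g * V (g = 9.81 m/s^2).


Formula: Fb = rho * g * V
Substituting: Fb = 1026.9 * 9.81 * 9570.1
Intermediate: 1026.9 * 9.81 = 10073.889
Result: Fb = 10073.889 * 9570.1 ≈ 96408000 N (5 s.f.)

96408000 N


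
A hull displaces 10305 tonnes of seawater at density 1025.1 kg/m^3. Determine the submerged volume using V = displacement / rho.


Formula: V = mass / rho
Step 1 — convert tonnes to kg: 10305 t * 1000 = 10305000 kg
Step 2 — V = 10305000 / 1025.1 ≈ 10053 m^3 (5 s.f.)

10053 m^3


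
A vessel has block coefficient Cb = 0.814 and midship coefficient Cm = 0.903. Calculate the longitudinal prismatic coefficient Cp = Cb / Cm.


Formula: Cp = Cb / Cm
Substituting: Cp = 0.814 / 0.903
Result: Cp ≈ 0.90144 (5 s.f.)

0.90144


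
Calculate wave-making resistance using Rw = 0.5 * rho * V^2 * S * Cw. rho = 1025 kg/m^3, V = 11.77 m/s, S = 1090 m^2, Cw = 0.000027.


Formula: Rw = 0.5 * rho * V^2 * S * Cw
Step 1 — V^2 = 11.77^2 = 138.5329
Step 2 — 0.5 * rho * V^2 = 0.5 * 1025 * 138.5329 = 70998.11125
Step 3 — Rw = 70998.11125 * 1090 * 0.000027 ≈ 2089.5 N (5 s.f.)

2089.5 N


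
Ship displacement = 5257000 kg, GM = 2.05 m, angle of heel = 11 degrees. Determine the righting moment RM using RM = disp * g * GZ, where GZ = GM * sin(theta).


Formula: GZ = GM * sin(theta); RM = disp * g * GZ
Step 1 — GZ = 2.05 * sin(11°) = 2.05 * 0.190809 = 0.391158 m
Step 2 — RM = 5257000 * 9.81 * 0.391158 ≈ 20172000 N·m (5 s.f.)

20172000 N·m


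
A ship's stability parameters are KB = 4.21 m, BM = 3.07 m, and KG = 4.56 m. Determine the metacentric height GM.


Formula: GM = KB + BM - KG
Step 1 — KM = KB + BM = 4.21 + 3.07 = 7.28 m
Step 2 — GM = KM - KG = 7.28 - 4.56 = 2.72 m

2.72 m


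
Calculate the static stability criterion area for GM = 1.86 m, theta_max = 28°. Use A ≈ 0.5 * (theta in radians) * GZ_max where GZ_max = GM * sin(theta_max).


Formula: GZ_max = GM * sin(theta); Area = 0.5 * theta_rad * GZ_max
Step 1 — GZ_max = 1.86 * sin(28°) = 1.86 * 0.469472 = 0.873218 m
Step 2 — theta_rad = 28 * pi/180 = 0.488692 rad
Step 3 — Area = 0.5 * 0.488692 * 0.873218 ≈ 0.21337 m·rad (5 s.f.)

0.21337 m·rad


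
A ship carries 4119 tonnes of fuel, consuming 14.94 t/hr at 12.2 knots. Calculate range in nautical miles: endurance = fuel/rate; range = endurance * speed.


Formula: endurance = fuel / rate; range = endurance * speed
Step 1 — endurance = 4119 / 14.94 = 275.7028 hours
Step 2 — range = 275.7028 * 12.2 ≈ 3363.6 nautical miles (5 s.f.)

3363.6 NM


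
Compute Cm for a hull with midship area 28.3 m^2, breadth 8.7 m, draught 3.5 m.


Formula: Cm = Am / (B * T)
Step 1 — B * T = 8.7 * 3.5 = 30.45 m^2
Step 2 — Cm = 28.3 / 30.45 ≈ 0.92939 (5 s.f.)

0.92939


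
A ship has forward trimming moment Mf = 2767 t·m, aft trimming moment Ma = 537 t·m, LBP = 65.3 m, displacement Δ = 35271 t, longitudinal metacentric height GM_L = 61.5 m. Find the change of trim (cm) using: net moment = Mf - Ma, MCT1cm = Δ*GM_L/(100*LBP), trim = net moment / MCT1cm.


Formula: net trimming moment = Mf - Ma; MCT1cm = Δ*GM_L/(100*LBP); trim = net moment / MCT1cm
Step 1 — net trimming moment = 2767 - 537 = 2230 t·m
Step 2 — MCT1cm = 35271 * 61.5 / (100 * 65.3) = 332.1848 t·m/cm
Step 3 — trim = 2230 / 332.1848 ≈ 6.7131 cm (5 s.f.)

6.7131 cm


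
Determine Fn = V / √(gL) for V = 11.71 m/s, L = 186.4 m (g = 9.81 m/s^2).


Formula: Fn = V / sqrt(g * L)
Step 1 — g * L = 9.81 * 186.4 = 1828.584
Step 2 — sqrt(g * L) = sqrt(1828.584) = 42.761946
Step 3 — Fn = 11.71 / 42.761946 ≈ 0.27384 (5 s.f.)

0.27384


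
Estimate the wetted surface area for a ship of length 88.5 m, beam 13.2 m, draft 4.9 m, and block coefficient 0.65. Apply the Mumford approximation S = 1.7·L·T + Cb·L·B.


Formula: S = 1.7*L*T + V/T with V = Cb*L*B*T, i.e. S = L * (1.7*T + Cb*B)
Step 1 — 1.7*T = 1.7 * 4.9 = 8.33 m
Step 2 — Cb*B = 0.65 * 13.2 = 8.58 m
Step 3 — 1.7*T + Cb*B = 8.33 + 8.58 = 16.91 m
Step 4 — S = 88.5 * 16.91 ≈ 1496.5 m^2 (5 s.f.)

1496.5 m^2


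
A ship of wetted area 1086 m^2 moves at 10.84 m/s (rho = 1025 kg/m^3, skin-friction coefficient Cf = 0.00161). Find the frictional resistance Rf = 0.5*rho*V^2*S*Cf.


Formula: Rf = 0.5 * rho * V^2 * S * Cf
Step 1 — V^2 = 10.84^2 = 117.5056
Step 2 — 0.5 * rho * V^2 = 0.5 * 1025 * 117.5056 = 60221.62
Step 3 — Rf = 60221.62 * 1086 * 0.00161 ≈ 105300 N (5 s.f.)

105300 N


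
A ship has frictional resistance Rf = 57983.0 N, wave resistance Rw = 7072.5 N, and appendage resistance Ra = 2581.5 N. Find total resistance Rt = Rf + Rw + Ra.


Formula: Rt = Rf + Rw + Ra
Substituting: Rt = 57983.0 + 7072.5 + 2581.5
Result: Rt = 67637.0 N

67637.0 N


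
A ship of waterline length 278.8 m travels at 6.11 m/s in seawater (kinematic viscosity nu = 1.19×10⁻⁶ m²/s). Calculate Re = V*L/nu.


Formula: Re = V * L / nu
Step 1 — V * L = 6.11 * 278.8 = 1703.468 m^2/s
Step 2 — Re = 1703.468 / 1.19e-6 = 1.43e+09

1.43e+09


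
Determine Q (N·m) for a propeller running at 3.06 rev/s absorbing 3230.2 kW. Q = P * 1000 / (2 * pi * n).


Formula: Q = P_W / (2 * pi * n)
Step 1 — P_W = 3230.2 kW * 1000 = 3230200.0 W
Step 2 — 2 * pi * n = 2 * pi * 3.06 = 19.226547
Step 3 — Q = 3230200.0 / 19.226547 ≈ 168010 N·m (5 s.f.)

168010 N·m


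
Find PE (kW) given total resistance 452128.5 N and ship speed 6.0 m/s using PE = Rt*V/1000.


Formula: PE = Rt * V / 1000 (kW)
Step 1 — PE (W) = 452128.5 * 6.0 = 2712771.0 W
Step 2 — PE (kW) = 2712771.0 / 1000 ≈ 2712.8 kW (5 s.f.)

2712.8 kW


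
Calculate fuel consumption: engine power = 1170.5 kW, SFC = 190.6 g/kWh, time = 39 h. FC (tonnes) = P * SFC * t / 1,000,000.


Formula: FC (tonnes) = P * SFC * t / 1,000,000
Step 1 — P * SFC * t = 1170.5 * 190.6 * 39 = 8700794.7 g
Step 2 — FC (tonnes) = 8700794.7 / 1,000,000 ≈ 8.7008 tonnes (5 s.f.)

8.7008 tonnes


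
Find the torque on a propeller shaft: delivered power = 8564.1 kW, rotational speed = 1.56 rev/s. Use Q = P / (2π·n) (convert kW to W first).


Formula: Q = P_W / (2 * pi * n)
Step 1 — P_W = 8564.1 kW * 1000 = 8564100.0 W
Step 2 — 2 * pi * n = 2 * pi * 1.56 = 9.801769
Step 3 — Q = 8564100.0 / 9.801769 ≈ 873730 N·m (5 s.f.)

873730 N·m


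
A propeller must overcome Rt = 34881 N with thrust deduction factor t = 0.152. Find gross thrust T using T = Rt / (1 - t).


Formula: T = Rt / (1 - t)
Step 1 — (1 - t) = 1 - 0.152 = 0.848
Step 2 — T = 34881 / 0.848 ≈ 41133 N (5 s.f.)

41133 N


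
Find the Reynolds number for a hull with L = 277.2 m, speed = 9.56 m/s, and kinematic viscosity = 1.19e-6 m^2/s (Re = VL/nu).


Formula: Re = V * L / nu
Step 1 — V * L = 9.56 * 277.2 = 2650.032 m^2/s
Step 2 — Re = 2650.032 / 1.19e-6 = 2.23e+09

2.23e+09


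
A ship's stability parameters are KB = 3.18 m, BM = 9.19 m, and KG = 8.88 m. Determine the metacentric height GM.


Formula: GM = KB + BM - KG
Step 1 — KM = KB + BM = 3.18 + 9.19 = 12.37 m
Step 2 — GM = KM - KG = 12.37 - 8.88 = 3.49 m

3.49 m


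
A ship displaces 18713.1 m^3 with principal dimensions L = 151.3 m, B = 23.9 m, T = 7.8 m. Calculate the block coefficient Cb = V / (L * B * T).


Formula: Cb = V / (L * B * T)
Step 1 — L * B * T = 151.3 * 23.9 * 7.8 = 28205.346 m^3
Step 2 — Cb = 18713.1 / 28205.346 ≈ 0.66346 (5 s.f.)

0.66346


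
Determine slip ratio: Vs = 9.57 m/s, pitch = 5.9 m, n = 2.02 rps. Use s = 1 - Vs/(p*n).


Formula: s = 1 - Vs / (p * n)
Step 1 — p * n = 5.9 * 2.02 = 11.918
Step 2 — Vs / (p*n) = 9.57 / 11.918 = 0.802987 (6 d.p.)
Step 3 — s = 1 - 0.802987 = 0.197013

0.197013


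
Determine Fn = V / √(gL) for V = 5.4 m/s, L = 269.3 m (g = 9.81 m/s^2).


Formula: Fn = V / sqrt(g * L)
Step 1 — g * L = 9.81 * 269.3 = 2641.833
Step 2 — sqrt(g * L) = sqrt(2641.833) = 51.398765
Step 3 — Fn = 5.4 / 51.398765 ≈ 0.10506 (5 s.f.)

0.10506


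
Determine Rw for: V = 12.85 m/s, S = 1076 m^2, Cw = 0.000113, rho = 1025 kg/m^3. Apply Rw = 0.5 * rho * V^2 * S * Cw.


Formula: Rw = 0.5 * rho * V^2 * S * Cw
Step 1 — V^2 = 12.85^2 = 165.1225
Step 2 — 0.5 * rho * V^2 = 0.5 * 1025 * 165.1225 = 84625.28125
Step 3 — Rw = 84625.28125 * 1076 * 0.000113 ≈ 10289 N (5 s.f.)

10289 N


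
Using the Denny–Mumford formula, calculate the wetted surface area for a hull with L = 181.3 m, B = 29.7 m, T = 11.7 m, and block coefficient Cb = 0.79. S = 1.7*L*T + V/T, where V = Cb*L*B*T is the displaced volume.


Formula: S = 1.7*L*T + V/T with V = Cb*L*B*T, i.e. S = L * (1.7*T + Cb*B)
Step 1 — 1.7*T = 1.7 * 11.7 = 19.89 m
Step 2 — Cb*B = 0.79 * 29.7 = 23.463 m
Step 3 — 1.7*T + Cb*B = 19.89 + 23.463 = 43.353 m
Step 4 — S = 181.3 * 43.353 ≈ 7859.9 m^2 (5 s.f.)

7859.9 m^2


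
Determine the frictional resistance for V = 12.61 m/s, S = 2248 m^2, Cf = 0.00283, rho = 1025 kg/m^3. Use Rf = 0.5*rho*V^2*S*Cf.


Formula: Rf = 0.5 * rho * V^2 * S * Cf
Step 1 — V^2 = 12.61^2 = 159.0121
Step 2 — 0.5 * rho * V^2 = 0.5 * 1025 * 159.0121 = 81493.70125
Step 3 — Rf = 81493.70125 * 2248 * 0.00283 ≈ 518450 N (5 s.f.)

518450 N


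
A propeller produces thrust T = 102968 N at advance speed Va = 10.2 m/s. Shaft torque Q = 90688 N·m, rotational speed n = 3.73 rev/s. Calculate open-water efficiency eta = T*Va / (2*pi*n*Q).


Formula: eta = T * Va / (2 * pi * n * Q)
Step 1 — numerator = T * Va = 102968 * 10.2 = 1050273.6
Step 2 — 2 * pi * n = 2 * pi * 3.73 = 23.436281
Step 3 — denominator = 23.436281 * 90688 = 2125389.45
Step 4 — eta = 1050273.6 / 2125389.45 ≈ 0.49416 (5 s.f.)

0.49416


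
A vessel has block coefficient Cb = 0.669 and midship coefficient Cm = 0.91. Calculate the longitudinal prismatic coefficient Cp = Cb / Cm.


Formula: Cp = Cb / Cm
Substituting: Cp = 0.669 / 0.91
Result: Cp ≈ 0.73516 (5 s.f.)

0.73516


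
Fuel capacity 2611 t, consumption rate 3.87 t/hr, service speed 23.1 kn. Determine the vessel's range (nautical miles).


Formula: endurance = fuel / rate; range = endurance * speed
Step 1 — endurance = 2611 / 3.87 = 674.677 hours
Step 2 — range = 674.677 * 23.1 ≈ 15585 nautical miles (5 s.f.)

15585 NM


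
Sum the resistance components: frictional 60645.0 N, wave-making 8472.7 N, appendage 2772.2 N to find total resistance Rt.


Formula: Rt = Rf + Rw + Ra
Substituting: Rt = 60645.0 + 8472.7 + 2772.2
Result: Rt = 71889.9 N

71889.9 N


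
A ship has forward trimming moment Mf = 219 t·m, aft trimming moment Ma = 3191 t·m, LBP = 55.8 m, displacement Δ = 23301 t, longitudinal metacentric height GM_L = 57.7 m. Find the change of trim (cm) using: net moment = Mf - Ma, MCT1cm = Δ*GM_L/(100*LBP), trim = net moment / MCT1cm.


Formula: net trimming moment = Mf - Ma; MCT1cm = Δ*GM_L/(100*LBP); trim = net moment / MCT1cm
Step 1 — net trimming moment = 219 - 3191 = -2972 t·m
Step 2 — MCT1cm = 23301 * 57.7 / (100 * 55.8) = 240.944 t·m/cm
Step 3 — trim = -2972 / 240.944 ≈ -12.335 cm (5 s.f.)

-12.335 cm


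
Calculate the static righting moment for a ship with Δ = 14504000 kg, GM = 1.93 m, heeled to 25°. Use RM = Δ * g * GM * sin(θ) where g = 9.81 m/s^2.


Formula: GZ = GM * sin(theta); RM = disp * g * GZ
Step 1 — GZ = 1.93 * sin(25°) = 1.93 * 0.422618 = 0.815653 m
Step 2 — RM = 14504000 * 9.81 * 0.815653 ≈ 116050000 N·m (5 s.f.)

116050000 N·m


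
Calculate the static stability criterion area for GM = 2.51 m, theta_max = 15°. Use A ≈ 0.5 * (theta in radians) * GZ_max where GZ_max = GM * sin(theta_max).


Formula: GZ_max = GM * sin(theta); Area = 0.5 * theta_rad * GZ_max
Step 1 — GZ_max = 2.51 * sin(15°) = 2.51 * 0.258819 = 0.649636 m
Step 2 — theta_rad = 15 * pi/180 = 0.261799 rad
Step 3 — Area = 0.5 * 0.261799 * 0.649636 ≈ 0.085037 m·rad (5 s.f.)

0.085037 m·rad


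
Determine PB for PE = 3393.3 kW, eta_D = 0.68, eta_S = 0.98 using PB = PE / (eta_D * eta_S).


Formula: PB = PE / (eta_D * eta_S)
Step 1 — combined efficiency = eta_D * eta_S = 0.68 * 0.98 = 0.6664
Step 2 — PB = 3393.3 / 0.6664 ≈ 5092.0 kW (5 s.f.)

5092.0 kW


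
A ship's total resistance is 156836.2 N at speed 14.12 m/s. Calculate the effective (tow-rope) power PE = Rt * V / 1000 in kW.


Formula: PE = Rt * V / 1000 (kW)
Step 1 — PE (W) = 156836.2 * 14.12 = 2214527.144 W
Step 2 — PE (kW) = 2214527.144 / 1000 ≈ 2214.5 kW (5 s.f.)

2214.5 kW


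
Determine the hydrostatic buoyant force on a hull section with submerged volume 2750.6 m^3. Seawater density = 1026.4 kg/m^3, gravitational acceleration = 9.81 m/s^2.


Formula: Fb = rho * g * V
Substituting: Fb = 1026.4 * 9.81 * 2750.6
Intermediate: 1026.4 * 9.81 = 10068.984
Result: Fb = 10068.984 * 2750.6 ≈ 27696000 N (5 s.f.)

27696000 N


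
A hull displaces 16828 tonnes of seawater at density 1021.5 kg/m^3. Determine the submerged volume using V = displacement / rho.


Formula: V = mass / rho
Step 1 — convert tonnes to kg: 16828 t * 1000 = 16828000 kg
Step 2 — V = 16828000 / 1021.5 ≈ 16474 m^3 (5 s.f.)

16474 m^3


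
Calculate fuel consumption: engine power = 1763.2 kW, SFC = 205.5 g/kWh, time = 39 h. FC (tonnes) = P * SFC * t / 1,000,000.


Formula: FC (tonnes) = P * SFC * t / 1,000,000
Step 1 — P * SFC * t = 1763.2 * 205.5 * 39 = 14131166.4 g
Step 2 — FC (tonnes) = 14131166.4 / 1,000,000 ≈ 14.131 tonnes (5 s.f.)

14.131 tonnes


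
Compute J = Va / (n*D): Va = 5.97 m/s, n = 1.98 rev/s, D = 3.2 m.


Formula: J = Va / (n * D)
Step 1 — n * D = 1.98 * 3.2 = 6.336
Step 2 — J = 5.97 / 6.336 ≈ 0.94223 (5 s.f.)

0.94223


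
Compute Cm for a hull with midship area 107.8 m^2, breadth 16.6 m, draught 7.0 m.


Formula: Cm = Am / (B * T)
Step 1 — B * T = 16.6 * 7.0 = 116.2 m^2
Step 2 — Cm = 107.8 / 116.2 ≈ 0.92771 (5 s.f.)

0.92771


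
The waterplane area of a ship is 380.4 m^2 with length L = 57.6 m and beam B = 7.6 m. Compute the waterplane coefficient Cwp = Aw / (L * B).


Formula: Cwp = Aw / (L * B)
Step 1 — L * B = 57.6 * 7.6 = 437.76 m^2
Step 2 — Cwp = 380.4 / 437.76 ≈ 0.86897 (5 s.f.)

0.86897


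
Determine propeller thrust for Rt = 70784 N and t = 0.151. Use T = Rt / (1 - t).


Formula: T = Rt / (1 - t)
Step 1 — (1 - t) = 1 - 0.151 = 0.849
Step 2 — T = 70784 / 0.849 ≈ 83373 N (5 s.f.)

83373 N


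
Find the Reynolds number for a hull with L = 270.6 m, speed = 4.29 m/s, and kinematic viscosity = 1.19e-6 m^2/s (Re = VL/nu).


Formula: Re = V * L / nu
Step 1 — V * L = 4.29 * 270.6 = 1160.874 m^2/s
Step 2 — Re = 1160.874 / 1.19e-6 = 9.76e+08

9.76e+08


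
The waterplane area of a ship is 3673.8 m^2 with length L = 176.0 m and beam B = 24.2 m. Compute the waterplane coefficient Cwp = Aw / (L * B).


Formula: Cwp = Aw / (L * B)
Step 1 — L * B = 176.0 * 24.2 = 4259.2 m^2
Step 2 — Cwp = 3673.8 / 4259.2 ≈ 0.86256 (5 s.f.)

0.86256


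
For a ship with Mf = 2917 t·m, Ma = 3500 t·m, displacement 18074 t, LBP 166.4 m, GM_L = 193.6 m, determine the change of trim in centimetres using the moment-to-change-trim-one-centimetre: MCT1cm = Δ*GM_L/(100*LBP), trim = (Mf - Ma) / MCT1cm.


Formula: net trimming moment = Mf - Ma; MCT1cm = Δ*GM_L/(100*LBP); trim = net moment / MCT1cm
Step 1 — net trimming moment = 2917 - 3500 = -583 t·m
Step 2 — MCT1cm = 18074 * 193.6 / (100 * 166.4) = 210.284 t·m/cm
Step 3 — trim = -583 / 210.284 ≈ -2.7724 cm (5 s.f.)

-2.7724 cm


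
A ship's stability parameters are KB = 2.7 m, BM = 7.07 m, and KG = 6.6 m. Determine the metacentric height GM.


Formula: GM = KB + BM - KG
Step 1 — KM = KB + BM = 2.7 + 7.07 = 9.77 m
Step 2 — GM = KM - KG = 9.77 - 6.6 = 3.17 m

3.17 m


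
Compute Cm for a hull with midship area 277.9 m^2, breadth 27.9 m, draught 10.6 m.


Formula: Cm = Am / (B * T)
Step 1 — B * T = 27.9 * 10.6 = 295.74 m^2
Step 2 — Cm = 277.9 / 295.74 ≈ 0.93968 (5 s.f.)

0.93968


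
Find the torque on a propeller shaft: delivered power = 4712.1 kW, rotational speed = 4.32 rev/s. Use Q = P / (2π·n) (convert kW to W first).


Formula: Q = P_W / (2 * pi * n)
Step 1 — P_W = 4712.1 kW * 1000 = 4712100.0 W
Step 2 — 2 * pi * n = 2 * pi * 4.32 = 27.143361
Step 3 — Q = 4712100.0 / 27.143361 ≈ 173600 N·m (5 s.f.)

173600 N·m


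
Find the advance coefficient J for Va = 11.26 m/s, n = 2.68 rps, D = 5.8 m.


Formula: J = Va / (n * D)
Step 1 — n * D = 2.68 * 5.8 = 15.544
Step 2 — J = 11.26 / 15.544 ≈ 0.72440 (5 s.f.)

0.72440


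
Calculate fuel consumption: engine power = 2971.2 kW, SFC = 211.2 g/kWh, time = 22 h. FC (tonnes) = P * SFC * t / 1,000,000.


Formula: FC (tonnes) = P * SFC * t / 1,000,000
Step 1 — P * SFC * t = 2971.2 * 211.2 * 22 = 13805383.68 g
Step 2 — FC (tonnes) = 13805383.68 / 1,000,000 ≈ 13.805 tonnes (5 s.f.)

13.805 tonnes


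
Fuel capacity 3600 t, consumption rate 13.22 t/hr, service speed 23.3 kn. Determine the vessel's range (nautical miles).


Formula: endurance = fuel / rate; range = endurance * speed
Step 1 — endurance = 3600 / 13.22 = 272.3147 hours
Step 2 — range = 272.3147 * 23.3 ≈ 6344.9 nautical miles (5 s.f.)

6344.9 NM


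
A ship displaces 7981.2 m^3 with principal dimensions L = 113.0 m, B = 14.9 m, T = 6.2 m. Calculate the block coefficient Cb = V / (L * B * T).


Formula: Cb = V / (L * B * T)
Step 1 — L * B * T = 113.0 * 14.9 * 6.2 = 10438.94 m^3
Step 2 — Cb = 7981.2 / 10438.94 ≈ 0.76456 (5 s.f.)

0.76456


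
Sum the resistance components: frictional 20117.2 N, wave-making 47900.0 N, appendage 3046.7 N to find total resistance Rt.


Formula: Rt = Rf + Rw + Ra
Substituting: Rt = 20117.2 + 47900.0 + 3046.7
Result: Rt = 71063.9 N

71063.9 N


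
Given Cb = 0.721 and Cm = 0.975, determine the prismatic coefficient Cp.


Formula: Cp = Cb / Cm
Substituting: Cp = 0.721 / 0.975
Result: Cp ≈ 0.73949 (5 s.f.)

0.73949


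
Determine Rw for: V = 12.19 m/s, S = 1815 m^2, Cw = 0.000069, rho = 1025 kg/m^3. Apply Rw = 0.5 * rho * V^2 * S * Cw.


Formula: Rw = 0.5 * rho * V^2 * S * Cw
Step 1 — V^2 = 12.19^2 = 148.5961
Step 2 — 0.5 * rho * V^2 = 0.5 * 1025 * 148.5961 = 76155.50125
Step 3 — Rw = 76155.50125 * 1815 * 0.000069 ≈ 9537.3 N (5 s.f.)

9537.3 N


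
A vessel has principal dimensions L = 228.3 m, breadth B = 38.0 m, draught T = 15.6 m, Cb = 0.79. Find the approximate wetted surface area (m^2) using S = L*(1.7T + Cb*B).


Formula: S = 1.7*L*T + V/T with V = Cb*L*B*T, i.e. S = L * (1.7*T + Cb*B)
Step 1 — 1.7*T = 1.7 * 15.6 = 26.52 m
Step 2 — Cb*B = 0.79 * 38.0 = 30.02 m
Step 3 — 1.7*T + Cb*B = 26.52 + 30.02 = 56.54 m
Step 4 — S = 228.3 * 56.54 ≈ 12908 m^2 (5 s.f.)

12908 m^2


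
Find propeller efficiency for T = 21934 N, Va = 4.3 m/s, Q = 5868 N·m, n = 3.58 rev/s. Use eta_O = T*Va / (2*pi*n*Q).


Formula: eta = T * Va / (2 * pi * n * Q)
Step 1 — numerator = T * Va = 21934 * 4.3 = 94316.2
Step 2 — 2 * pi * n = 2 * pi * 3.58 = 22.493803
Step 3 — denominator = 22.493803 * 5868 = 131993.64
Step 4 — eta = 94316.2 / 131993.64 ≈ 0.71455 (5 s.f.)

0.71455


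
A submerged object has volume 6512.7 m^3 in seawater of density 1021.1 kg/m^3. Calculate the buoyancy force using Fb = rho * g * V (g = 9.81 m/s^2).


Formula: Fb = rho * g * V
Substituting: Fb = 1021.1 * 9.81 * 6512.7
Intermediate: 1021.1 * 9.81 = 10016.991
Result: Fb = 10016.991 * 6512.7 ≈ 65238000 N (5 s.f.)

65238000 N


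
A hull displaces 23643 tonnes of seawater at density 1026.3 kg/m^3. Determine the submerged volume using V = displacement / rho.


Formula: V = mass / rho
Step 1 — convert tonnes to kg: 23643 t * 1000 = 23643000 kg
Step 2 — V = 23643000 / 1026.3 ≈ 23037 m^3 (5 s.f.)

23037 m^3


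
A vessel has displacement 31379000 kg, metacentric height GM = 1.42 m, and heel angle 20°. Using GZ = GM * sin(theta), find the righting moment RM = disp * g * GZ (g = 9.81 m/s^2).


Formula: GZ = GM * sin(theta); RM = disp * g * GZ
Step 1 — GZ = 1.42 * sin(20°) = 1.42 * 0.34202 = 0.485668 m
Step 2 — RM = 31379000 * 9.81 * 0.485668 ≈ 149500000 N·m (5 s.f.)

149500000 N·m
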